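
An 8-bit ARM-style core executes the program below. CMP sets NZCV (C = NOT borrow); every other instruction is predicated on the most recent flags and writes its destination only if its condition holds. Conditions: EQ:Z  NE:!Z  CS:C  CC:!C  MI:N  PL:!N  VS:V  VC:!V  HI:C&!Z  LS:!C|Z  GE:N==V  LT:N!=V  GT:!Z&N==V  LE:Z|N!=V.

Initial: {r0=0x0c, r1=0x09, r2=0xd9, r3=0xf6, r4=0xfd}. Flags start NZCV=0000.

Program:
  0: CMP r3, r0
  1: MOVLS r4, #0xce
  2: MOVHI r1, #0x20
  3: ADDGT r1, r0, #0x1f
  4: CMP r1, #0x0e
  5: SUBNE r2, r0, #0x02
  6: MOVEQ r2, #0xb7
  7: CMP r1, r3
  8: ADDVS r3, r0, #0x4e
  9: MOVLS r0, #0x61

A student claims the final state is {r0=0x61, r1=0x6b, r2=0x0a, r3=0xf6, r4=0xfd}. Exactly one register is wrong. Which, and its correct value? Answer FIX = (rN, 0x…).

[0] flags=1010 → (cmp)
[1] flags=1010 LS?F → skip
[2] flags=1010 HI?T → r1=0x20
[3] flags=1010 GT?F → skip
[4] flags=0010 → (cmp)
[5] flags=0010 NE?T → r2=0x0a
[6] flags=0010 EQ?F → skip
[7] flags=0000 → (cmp)
[8] flags=0000 VS?F → skip
[9] flags=0000 LS?T → r0=0x61

FIX = (r1, 0x20)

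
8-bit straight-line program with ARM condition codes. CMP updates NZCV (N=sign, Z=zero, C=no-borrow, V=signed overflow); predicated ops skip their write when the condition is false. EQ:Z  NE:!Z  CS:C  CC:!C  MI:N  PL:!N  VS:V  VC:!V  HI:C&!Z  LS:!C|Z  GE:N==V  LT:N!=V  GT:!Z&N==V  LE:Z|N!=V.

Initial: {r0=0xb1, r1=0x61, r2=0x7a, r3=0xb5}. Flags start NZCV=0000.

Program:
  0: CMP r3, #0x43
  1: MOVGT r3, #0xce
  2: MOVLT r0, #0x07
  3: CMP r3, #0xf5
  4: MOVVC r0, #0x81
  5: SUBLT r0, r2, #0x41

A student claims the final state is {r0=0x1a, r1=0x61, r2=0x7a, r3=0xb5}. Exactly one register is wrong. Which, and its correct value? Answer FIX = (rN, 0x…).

[0] flags=0011 → (cmp)
[1] flags=0011 GT?F → skip
[2] flags=0011 LT?T → r0=0x07
[3] flags=1000 → (cmp)
[4] flags=1000 VC?T → r0=0x81
[5] flags=1000 LT?T → r0=0x39

FIX = (r0, 0x39)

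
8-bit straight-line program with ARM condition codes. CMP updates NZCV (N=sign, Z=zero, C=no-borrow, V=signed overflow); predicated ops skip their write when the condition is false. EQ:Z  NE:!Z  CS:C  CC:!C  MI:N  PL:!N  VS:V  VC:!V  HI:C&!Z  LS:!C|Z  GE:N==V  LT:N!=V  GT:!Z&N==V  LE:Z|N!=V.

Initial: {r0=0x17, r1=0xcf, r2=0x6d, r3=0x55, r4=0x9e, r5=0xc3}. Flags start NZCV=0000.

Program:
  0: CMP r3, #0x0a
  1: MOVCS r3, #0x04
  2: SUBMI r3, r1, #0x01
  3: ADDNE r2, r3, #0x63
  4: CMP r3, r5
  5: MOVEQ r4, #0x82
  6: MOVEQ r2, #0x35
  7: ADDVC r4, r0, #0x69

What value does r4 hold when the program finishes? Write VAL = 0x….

0: ✓ CMP  NZCV=0010
1: ✓ MOVCS  r3←0x04
2: · SUBMI
3: ✓ ADDNE  r2←0x67
4: ✓ CMP  NZCV=0000
5: · MOVEQ
6: · MOVEQ
7: ✓ ADDVC  r4←0x80

VAL = 0x80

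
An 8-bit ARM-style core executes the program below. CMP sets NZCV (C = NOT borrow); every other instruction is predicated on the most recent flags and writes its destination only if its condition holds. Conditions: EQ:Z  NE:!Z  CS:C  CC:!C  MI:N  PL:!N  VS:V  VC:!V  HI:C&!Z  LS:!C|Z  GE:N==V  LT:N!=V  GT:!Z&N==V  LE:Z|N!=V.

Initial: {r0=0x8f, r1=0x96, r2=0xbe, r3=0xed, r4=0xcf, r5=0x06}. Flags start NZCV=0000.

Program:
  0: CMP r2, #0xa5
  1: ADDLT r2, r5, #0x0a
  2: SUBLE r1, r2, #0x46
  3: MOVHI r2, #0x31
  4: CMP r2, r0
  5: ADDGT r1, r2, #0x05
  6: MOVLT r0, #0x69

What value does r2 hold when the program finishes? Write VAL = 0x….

[0] flags=0010 → (cmp)
[1] flags=0010 LT?F → skip
[2] flags=0010 LE?F → skip
[3] flags=0010 HI?T → r2=0x31
[4] flags=1001 → (cmp)
[5] flags=1001 GT?T → r1=0x36
[6] flags=1001 LT?F → skip

VAL = 0x31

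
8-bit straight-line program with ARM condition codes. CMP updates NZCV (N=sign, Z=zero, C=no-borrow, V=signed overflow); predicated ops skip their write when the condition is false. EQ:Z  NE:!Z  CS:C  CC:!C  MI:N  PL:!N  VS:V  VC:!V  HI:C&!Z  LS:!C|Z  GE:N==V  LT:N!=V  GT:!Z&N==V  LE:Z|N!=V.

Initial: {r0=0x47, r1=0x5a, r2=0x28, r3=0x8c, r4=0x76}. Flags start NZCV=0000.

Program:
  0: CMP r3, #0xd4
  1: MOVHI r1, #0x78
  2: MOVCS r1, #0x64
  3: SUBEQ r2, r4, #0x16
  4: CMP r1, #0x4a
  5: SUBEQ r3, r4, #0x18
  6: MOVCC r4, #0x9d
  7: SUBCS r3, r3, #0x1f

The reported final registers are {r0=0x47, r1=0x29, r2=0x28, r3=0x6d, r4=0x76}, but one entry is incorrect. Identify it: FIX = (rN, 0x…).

FIX = (r1, 0x5a)

[0] flags=1000 → (cmp)
[1] flags=1000 HI?F → skip
[2] flags=1000 CS?F → skip
[3] flags=1000 EQ?F → skip
[4] flags=0010 → (cmp)
[5] flags=0010 EQ?F → skip
[6] flags=0010 CC?F → skip
[7] flags=0010 CS?T → r3=0x6d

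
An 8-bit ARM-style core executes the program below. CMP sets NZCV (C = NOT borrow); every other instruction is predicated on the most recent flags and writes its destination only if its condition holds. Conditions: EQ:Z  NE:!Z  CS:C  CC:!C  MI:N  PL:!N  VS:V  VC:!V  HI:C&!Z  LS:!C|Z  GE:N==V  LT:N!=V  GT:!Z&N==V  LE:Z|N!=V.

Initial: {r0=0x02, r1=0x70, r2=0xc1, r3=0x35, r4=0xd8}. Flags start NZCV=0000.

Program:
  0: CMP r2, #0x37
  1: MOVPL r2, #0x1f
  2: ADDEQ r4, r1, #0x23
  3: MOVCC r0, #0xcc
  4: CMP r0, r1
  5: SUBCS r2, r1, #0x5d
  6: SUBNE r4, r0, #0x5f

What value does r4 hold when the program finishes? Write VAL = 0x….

VAL = 0xa3

[0] flags=1010 → (cmp)
[1] flags=1010 PL?F → skip
[2] flags=1010 EQ?F → skip
[3] flags=1010 CC?F → skip
[4] flags=1000 → (cmp)
[5] flags=1000 CS?F → skip
[6] flags=1000 NE?T → r4=0xa3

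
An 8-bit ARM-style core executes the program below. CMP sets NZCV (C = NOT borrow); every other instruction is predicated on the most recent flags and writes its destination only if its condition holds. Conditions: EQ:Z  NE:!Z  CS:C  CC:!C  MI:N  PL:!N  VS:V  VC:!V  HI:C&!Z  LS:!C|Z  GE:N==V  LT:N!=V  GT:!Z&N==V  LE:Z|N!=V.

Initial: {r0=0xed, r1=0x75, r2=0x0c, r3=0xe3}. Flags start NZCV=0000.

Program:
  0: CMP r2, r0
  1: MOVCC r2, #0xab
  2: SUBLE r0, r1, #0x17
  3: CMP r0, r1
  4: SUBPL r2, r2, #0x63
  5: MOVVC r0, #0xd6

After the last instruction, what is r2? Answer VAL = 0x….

0: ✓ CMP  NZCV=0000
1: ✓ MOVCC  r2←0xab
2: · SUBLE
3: ✓ CMP  NZCV=0011
4: ✓ SUBPL  r2←0x48
5: · MOVVC

VAL = 0x48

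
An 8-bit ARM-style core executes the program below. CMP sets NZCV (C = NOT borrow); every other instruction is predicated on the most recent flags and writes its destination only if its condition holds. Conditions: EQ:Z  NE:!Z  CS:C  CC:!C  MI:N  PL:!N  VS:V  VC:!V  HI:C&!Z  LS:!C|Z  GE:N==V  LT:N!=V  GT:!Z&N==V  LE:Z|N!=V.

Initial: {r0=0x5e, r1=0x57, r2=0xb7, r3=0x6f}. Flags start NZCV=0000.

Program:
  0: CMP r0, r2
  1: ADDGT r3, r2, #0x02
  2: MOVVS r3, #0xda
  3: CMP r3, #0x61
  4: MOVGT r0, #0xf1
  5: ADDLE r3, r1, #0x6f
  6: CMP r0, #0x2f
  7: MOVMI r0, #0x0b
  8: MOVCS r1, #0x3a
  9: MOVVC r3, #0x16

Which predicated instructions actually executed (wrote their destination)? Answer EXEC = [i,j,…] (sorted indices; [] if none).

EXEC = [1,2,5,8,9]

[0] flags=1001 → (cmp)
[1] flags=1001 GT?T → r3=0xb9
[2] flags=1001 VS?T → r3=0xda
[3] flags=0011 → (cmp)
[4] flags=0011 GT?F → skip
[5] flags=0011 LE?T → r3=0xc6
[6] flags=0010 → (cmp)
[7] flags=0010 MI?F → skip
[8] flags=0010 CS?T → r1=0x3a
[9] flags=0010 VC?T → r3=0x16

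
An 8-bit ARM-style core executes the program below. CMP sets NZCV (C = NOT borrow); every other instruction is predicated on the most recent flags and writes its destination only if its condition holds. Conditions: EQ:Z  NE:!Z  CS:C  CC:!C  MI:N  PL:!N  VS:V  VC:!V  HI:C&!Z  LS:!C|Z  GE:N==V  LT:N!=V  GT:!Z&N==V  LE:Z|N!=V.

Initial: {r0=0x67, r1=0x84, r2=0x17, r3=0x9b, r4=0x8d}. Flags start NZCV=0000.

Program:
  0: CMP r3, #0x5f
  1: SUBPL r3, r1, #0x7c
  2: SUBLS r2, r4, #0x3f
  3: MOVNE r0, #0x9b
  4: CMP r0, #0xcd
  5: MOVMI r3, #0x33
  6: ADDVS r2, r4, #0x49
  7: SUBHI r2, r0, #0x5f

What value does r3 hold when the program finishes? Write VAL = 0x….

[0] flags=0011 → (cmp)
[1] flags=0011 PL?T → r3=0x08
[2] flags=0011 LS?F → skip
[3] flags=0011 NE?T → r0=0x9b
[4] flags=1000 → (cmp)
[5] flags=1000 MI?T → r3=0x33
[6] flags=1000 VS?F → skip
[7] flags=1000 HI?F → skip

VAL = 0x33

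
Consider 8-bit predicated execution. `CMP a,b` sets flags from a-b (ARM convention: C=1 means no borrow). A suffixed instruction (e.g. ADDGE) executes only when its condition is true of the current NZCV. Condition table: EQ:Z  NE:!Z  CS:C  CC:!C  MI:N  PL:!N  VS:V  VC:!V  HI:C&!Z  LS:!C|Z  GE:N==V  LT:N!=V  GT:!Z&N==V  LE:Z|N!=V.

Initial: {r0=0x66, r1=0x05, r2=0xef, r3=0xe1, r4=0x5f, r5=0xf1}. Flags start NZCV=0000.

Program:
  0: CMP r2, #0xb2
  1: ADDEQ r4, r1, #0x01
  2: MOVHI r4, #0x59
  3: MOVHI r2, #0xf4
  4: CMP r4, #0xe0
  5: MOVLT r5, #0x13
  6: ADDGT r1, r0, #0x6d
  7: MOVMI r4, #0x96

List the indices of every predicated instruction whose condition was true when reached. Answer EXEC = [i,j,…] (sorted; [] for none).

EXEC = [2,3,6]

[0] flags=0010 → (cmp)
[1] flags=0010 EQ?F → skip
[2] flags=0010 HI?T → r4=0x59
[3] flags=0010 HI?T → r2=0xf4
[4] flags=0000 → (cmp)
[5] flags=0000 LT?F → skip
[6] flags=0000 GT?T → r1=0xd3
[7] flags=0000 MI?F → skip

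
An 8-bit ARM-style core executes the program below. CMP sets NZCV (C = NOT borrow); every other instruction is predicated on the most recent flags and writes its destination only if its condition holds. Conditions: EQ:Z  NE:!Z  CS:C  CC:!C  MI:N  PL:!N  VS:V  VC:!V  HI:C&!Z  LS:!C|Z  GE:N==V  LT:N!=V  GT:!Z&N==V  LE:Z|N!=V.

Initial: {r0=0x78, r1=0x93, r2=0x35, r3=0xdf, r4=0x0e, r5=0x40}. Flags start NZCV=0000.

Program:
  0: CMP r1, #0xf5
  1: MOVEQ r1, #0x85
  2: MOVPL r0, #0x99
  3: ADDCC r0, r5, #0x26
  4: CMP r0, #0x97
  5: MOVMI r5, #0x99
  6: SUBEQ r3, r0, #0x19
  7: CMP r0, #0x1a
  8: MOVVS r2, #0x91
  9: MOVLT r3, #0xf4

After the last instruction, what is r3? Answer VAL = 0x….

VAL = 0xdf

0: ✓ CMP  NZCV=1000
1: · MOVEQ
2: · MOVPL
3: ✓ ADDCC  r0←0x66
4: ✓ CMP  NZCV=1001
5: ✓ MOVMI  r5←0x99
6: · SUBEQ
7: ✓ CMP  NZCV=0010
8: · MOVVS
9: · MOVLT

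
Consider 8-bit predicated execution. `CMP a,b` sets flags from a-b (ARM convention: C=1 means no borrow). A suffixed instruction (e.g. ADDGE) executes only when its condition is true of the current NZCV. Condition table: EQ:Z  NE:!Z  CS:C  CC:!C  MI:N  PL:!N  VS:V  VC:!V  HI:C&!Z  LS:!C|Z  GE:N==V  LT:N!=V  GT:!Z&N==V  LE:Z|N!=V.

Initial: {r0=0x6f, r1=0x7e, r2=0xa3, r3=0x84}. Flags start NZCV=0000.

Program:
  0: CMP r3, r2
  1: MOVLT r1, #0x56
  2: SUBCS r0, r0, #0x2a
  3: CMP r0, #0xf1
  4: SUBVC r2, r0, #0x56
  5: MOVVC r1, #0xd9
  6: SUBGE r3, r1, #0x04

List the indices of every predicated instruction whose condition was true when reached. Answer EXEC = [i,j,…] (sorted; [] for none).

EXEC = [1,4,5,6]

[0] flags=1000 → (cmp)
[1] flags=1000 LT?T → r1=0x56
[2] flags=1000 CS?F → skip
[3] flags=0000 → (cmp)
[4] flags=0000 VC?T → r2=0x19
[5] flags=0000 VC?T → r1=0xd9
[6] flags=0000 GE?T → r3=0xd5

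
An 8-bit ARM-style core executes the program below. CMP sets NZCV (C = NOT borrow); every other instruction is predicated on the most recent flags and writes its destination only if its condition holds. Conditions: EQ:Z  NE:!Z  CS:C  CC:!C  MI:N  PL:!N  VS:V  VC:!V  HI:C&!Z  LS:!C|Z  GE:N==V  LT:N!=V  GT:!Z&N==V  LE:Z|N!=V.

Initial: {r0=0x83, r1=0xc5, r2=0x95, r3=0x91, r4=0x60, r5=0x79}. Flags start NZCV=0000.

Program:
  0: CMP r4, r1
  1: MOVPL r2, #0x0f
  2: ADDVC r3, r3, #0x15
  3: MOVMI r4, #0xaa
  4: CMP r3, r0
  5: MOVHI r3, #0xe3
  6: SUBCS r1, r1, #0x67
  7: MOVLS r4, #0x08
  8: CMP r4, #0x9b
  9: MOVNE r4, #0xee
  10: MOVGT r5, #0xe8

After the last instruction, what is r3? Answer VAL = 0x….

VAL = 0xe3

0: ✓ CMP  NZCV=1001
1: · MOVPL
2: · ADDVC
3: ✓ MOVMI  r4←0xaa
4: ✓ CMP  NZCV=0010
5: ✓ MOVHI  r3←0xe3
6: ✓ SUBCS  r1←0x5e
7: · MOVLS
8: ✓ CMP  NZCV=0010
9: ✓ MOVNE  r4←0xee
10: ✓ MOVGT  r5←0xe8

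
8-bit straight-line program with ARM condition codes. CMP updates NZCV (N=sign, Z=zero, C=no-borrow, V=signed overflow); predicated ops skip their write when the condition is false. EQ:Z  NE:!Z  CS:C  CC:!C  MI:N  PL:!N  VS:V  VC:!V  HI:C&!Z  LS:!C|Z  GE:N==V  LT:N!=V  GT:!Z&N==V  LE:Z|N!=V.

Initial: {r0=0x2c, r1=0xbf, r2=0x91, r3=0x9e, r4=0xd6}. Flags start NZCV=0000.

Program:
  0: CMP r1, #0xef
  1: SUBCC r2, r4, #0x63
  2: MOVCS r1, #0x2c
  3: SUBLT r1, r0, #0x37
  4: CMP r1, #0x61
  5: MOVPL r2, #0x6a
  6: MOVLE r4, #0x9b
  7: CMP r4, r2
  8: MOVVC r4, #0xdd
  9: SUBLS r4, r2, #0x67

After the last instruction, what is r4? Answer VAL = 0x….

VAL = 0x9b

[0] flags=1000 → (cmp)
[1] flags=1000 CC?T → r2=0x73
[2] flags=1000 CS?F → skip
[3] flags=1000 LT?T → r1=0xf5
[4] flags=1010 → (cmp)
[5] flags=1010 PL?F → skip
[6] flags=1010 LE?T → r4=0x9b
[7] flags=0011 → (cmp)
[8] flags=0011 VC?F → skip
[9] flags=0011 LS?F → skip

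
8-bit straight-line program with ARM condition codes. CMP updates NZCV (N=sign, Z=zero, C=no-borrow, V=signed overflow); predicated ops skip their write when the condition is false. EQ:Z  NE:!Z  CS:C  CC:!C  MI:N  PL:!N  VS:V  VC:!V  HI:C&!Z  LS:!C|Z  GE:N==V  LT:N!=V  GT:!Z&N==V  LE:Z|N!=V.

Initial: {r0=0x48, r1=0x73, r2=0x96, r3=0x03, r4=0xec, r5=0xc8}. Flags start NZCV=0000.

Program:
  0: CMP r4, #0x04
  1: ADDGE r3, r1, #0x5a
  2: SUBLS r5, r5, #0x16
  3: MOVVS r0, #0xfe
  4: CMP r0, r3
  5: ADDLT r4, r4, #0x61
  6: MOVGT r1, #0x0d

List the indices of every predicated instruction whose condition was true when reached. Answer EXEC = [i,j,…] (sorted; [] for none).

[0] flags=1010 → (cmp)
[1] flags=1010 GE?F → skip
[2] flags=1010 LS?F → skip
[3] flags=1010 VS?F → skip
[4] flags=0010 → (cmp)
[5] flags=0010 LT?F → skip
[6] flags=0010 GT?T → r1=0x0d

EXEC = [6]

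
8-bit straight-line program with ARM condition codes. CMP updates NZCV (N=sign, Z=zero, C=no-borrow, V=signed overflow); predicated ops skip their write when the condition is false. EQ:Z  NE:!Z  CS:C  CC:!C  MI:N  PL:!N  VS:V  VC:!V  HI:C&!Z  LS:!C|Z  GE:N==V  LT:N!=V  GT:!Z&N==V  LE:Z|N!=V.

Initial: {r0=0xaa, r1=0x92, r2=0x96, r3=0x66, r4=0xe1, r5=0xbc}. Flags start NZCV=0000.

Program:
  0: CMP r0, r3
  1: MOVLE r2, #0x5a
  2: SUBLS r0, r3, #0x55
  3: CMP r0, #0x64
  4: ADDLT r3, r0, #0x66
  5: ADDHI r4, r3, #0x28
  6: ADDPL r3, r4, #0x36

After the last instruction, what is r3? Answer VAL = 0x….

0: ✓ CMP  NZCV=0011
1: ✓ MOVLE  r2←0x5a
2: · SUBLS
3: ✓ CMP  NZCV=0011
4: ✓ ADDLT  r3←0x10
5: ✓ ADDHI  r4←0x38
6: ✓ ADDPL  r3←0x6e

VAL = 0x6e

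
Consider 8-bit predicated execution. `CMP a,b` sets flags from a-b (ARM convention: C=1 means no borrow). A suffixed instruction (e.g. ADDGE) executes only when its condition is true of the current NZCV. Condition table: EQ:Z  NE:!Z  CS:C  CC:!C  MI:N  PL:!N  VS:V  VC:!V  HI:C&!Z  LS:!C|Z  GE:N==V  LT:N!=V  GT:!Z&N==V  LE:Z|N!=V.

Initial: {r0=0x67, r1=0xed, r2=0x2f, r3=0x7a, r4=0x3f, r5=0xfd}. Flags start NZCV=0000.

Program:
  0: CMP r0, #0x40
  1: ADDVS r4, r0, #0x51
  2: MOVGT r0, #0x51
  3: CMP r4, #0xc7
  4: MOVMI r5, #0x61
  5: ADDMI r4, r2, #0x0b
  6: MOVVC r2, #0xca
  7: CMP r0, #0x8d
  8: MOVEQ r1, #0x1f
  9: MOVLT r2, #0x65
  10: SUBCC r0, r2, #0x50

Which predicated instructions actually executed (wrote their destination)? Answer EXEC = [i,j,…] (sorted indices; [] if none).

EXEC = [2,6,10]

0: ✓ CMP  NZCV=0010
1: · ADDVS
2: ✓ MOVGT  r0←0x51
3: ✓ CMP  NZCV=0000
4: · MOVMI
5: · ADDMI
6: ✓ MOVVC  r2←0xca
7: ✓ CMP  NZCV=1001
8: · MOVEQ
9: · MOVLT
10: ✓ SUBCC  r0←0x7a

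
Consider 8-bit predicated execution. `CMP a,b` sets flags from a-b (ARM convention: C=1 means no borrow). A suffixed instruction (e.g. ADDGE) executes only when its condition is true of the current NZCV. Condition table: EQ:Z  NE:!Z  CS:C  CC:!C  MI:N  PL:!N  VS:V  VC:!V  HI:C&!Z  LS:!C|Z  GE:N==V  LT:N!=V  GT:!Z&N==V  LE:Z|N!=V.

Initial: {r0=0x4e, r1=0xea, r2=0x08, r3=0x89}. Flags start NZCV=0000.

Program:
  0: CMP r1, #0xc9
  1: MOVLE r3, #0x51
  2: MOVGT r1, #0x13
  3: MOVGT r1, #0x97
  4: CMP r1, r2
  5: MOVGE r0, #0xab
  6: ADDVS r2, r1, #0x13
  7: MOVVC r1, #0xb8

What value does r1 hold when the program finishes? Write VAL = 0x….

[0] flags=0010 → (cmp)
[1] flags=0010 LE?F → skip
[2] flags=0010 GT?T → r1=0x13
[3] flags=0010 GT?T → r1=0x97
[4] flags=1010 → (cmp)
[5] flags=1010 GE?F → skip
[6] flags=1010 VS?F → skip
[7] flags=1010 VC?T → r1=0xb8

VAL = 0xb8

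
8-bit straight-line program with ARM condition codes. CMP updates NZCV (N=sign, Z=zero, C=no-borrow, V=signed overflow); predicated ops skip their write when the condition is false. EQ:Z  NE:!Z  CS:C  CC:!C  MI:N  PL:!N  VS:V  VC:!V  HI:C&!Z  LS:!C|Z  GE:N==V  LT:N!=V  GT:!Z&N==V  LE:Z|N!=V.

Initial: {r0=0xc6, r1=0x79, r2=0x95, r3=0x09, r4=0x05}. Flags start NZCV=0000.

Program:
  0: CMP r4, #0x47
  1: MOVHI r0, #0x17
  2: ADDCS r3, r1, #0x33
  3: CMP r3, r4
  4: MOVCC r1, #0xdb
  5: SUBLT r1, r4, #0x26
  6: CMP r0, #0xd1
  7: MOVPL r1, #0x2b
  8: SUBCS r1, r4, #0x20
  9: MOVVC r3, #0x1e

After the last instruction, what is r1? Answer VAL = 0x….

0: ✓ CMP  NZCV=1000
1: · MOVHI
2: · ADDCS
3: ✓ CMP  NZCV=0010
4: · MOVCC
5: · SUBLT
6: ✓ CMP  NZCV=1000
7: · MOVPL
8: · SUBCS
9: ✓ MOVVC  r3←0x1e

VAL = 0x79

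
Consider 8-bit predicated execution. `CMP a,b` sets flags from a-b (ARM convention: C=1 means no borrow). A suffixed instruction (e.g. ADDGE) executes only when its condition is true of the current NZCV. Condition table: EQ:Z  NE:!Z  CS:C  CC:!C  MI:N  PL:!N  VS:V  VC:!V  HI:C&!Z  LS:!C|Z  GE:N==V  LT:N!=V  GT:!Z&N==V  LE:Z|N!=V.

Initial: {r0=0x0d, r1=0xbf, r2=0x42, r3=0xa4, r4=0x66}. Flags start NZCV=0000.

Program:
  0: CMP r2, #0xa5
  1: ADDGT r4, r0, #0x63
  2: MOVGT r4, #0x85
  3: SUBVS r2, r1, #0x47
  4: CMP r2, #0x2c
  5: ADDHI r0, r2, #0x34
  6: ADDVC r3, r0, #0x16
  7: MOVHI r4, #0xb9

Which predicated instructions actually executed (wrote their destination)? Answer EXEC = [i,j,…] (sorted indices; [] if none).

[0] flags=1001 → (cmp)
[1] flags=1001 GT?T → r4=0x70
[2] flags=1001 GT?T → r4=0x85
[3] flags=1001 VS?T → r2=0x78
[4] flags=0010 → (cmp)
[5] flags=0010 HI?T → r0=0xac
[6] flags=0010 VC?T → r3=0xc2
[7] flags=0010 HI?T → r4=0xb9

EXEC = [1,2,3,5,6,7]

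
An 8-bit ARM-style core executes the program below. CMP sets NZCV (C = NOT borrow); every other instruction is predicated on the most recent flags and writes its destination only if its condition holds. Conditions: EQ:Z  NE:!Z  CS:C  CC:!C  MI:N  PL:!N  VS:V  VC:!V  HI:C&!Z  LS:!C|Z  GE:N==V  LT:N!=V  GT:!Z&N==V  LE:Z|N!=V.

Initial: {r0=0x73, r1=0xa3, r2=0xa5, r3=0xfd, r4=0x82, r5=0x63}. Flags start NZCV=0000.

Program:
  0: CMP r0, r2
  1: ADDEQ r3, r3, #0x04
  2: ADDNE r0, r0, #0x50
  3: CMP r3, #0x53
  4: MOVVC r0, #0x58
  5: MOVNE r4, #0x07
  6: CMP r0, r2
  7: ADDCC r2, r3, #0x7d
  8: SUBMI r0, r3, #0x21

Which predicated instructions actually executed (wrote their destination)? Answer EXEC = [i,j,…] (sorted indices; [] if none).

0: ✓ CMP  NZCV=1001
1: · ADDEQ
2: ✓ ADDNE  r0←0xc3
3: ✓ CMP  NZCV=1010
4: ✓ MOVVC  r0←0x58
5: ✓ MOVNE  r4←0x07
6: ✓ CMP  NZCV=1001
7: ✓ ADDCC  r2←0x7a
8: ✓ SUBMI  r0←0xdc

EXEC = [2,4,5,7,8]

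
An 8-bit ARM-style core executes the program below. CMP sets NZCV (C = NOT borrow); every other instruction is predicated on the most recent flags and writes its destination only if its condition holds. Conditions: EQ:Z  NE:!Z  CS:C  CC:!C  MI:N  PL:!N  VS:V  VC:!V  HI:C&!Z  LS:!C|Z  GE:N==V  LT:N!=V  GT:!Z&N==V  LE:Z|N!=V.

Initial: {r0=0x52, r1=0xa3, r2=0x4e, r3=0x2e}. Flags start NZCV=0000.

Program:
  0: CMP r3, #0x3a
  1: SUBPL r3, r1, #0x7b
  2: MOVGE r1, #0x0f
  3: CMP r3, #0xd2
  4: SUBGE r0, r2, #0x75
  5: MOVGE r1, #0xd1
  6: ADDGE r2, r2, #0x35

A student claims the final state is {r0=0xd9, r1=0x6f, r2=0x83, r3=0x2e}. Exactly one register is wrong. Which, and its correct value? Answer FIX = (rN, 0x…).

[0] flags=1000 → (cmp)
[1] flags=1000 PL?F → skip
[2] flags=1000 GE?F → skip
[3] flags=0000 → (cmp)
[4] flags=0000 GE?T → r0=0xd9
[5] flags=0000 GE?T → r1=0xd1
[6] flags=0000 GE?T → r2=0x83

FIX = (r1, 0xd1)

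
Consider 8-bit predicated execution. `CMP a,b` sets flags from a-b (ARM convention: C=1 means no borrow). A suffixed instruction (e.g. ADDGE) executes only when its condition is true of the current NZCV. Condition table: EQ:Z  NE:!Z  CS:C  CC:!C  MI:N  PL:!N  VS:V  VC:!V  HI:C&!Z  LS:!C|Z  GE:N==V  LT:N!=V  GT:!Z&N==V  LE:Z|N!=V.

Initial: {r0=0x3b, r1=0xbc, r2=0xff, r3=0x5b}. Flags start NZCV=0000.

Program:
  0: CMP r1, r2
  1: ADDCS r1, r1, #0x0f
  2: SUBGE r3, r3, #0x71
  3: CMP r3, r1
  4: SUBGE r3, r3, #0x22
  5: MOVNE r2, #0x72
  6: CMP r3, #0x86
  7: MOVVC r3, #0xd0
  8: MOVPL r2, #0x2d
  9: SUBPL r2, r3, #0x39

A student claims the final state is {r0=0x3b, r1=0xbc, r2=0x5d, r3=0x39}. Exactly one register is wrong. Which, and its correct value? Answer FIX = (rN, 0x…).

FIX = (r2, 0x72)

[0] flags=1000 → (cmp)
[1] flags=1000 CS?F → skip
[2] flags=1000 GE?F → skip
[3] flags=1001 → (cmp)
[4] flags=1001 GE?T → r3=0x39
[5] flags=1001 NE?T → r2=0x72
[6] flags=1001 → (cmp)
[7] flags=1001 VC?F → skip
[8] flags=1001 PL?F → skip
[9] flags=1001 PL?F → skip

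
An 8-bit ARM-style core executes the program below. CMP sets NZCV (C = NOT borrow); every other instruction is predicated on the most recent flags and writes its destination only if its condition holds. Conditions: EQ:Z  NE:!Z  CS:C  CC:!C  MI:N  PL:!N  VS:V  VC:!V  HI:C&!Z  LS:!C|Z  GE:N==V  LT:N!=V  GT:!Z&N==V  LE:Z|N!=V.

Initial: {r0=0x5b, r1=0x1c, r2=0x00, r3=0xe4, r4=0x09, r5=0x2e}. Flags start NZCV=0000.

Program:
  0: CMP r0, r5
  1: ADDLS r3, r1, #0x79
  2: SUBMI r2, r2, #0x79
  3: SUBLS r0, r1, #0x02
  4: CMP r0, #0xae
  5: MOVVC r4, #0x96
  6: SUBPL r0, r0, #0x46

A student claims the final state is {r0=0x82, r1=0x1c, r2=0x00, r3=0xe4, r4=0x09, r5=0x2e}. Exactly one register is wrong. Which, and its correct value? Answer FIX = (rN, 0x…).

FIX = (r0, 0x5b)

[0] flags=0010 → (cmp)
[1] flags=0010 LS?F → skip
[2] flags=0010 MI?F → skip
[3] flags=0010 LS?F → skip
[4] flags=1001 → (cmp)
[5] flags=1001 VC?F → skip
[6] flags=1001 PL?F → skip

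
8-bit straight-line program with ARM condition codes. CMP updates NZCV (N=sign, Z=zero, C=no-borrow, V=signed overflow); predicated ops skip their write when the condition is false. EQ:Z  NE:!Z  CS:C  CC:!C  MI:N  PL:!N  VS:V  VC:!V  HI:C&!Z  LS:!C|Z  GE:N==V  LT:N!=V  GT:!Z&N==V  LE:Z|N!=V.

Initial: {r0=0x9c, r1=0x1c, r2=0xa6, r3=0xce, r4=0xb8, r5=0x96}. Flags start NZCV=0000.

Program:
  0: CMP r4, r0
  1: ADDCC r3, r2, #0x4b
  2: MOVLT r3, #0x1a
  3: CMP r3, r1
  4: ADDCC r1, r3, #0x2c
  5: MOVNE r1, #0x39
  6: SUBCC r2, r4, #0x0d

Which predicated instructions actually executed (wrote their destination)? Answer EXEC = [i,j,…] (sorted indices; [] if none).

EXEC = [5]

[0] flags=0010 → (cmp)
[1] flags=0010 CC?F → skip
[2] flags=0010 LT?F → skip
[3] flags=1010 → (cmp)
[4] flags=1010 CC?F → skip
[5] flags=1010 NE?T → r1=0x39
[6] flags=1010 CC?F → skip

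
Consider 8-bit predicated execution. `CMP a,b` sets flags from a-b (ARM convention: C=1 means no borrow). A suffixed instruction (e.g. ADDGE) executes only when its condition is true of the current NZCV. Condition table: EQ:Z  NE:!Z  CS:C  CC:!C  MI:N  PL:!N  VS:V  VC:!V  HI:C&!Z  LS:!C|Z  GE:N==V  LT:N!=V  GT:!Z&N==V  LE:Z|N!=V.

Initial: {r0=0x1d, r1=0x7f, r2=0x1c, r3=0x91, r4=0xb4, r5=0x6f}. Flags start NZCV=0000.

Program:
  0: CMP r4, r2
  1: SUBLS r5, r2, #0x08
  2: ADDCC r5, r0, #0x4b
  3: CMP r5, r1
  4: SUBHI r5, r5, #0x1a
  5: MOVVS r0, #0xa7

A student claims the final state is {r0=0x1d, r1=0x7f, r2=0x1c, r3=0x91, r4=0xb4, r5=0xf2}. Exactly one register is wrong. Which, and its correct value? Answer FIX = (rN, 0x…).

[0] flags=1010 → (cmp)
[1] flags=1010 LS?F → skip
[2] flags=1010 CC?F → skip
[3] flags=1000 → (cmp)
[4] flags=1000 HI?F → skip
[5] flags=1000 VS?F → skip

FIX = (r5, 0x6f)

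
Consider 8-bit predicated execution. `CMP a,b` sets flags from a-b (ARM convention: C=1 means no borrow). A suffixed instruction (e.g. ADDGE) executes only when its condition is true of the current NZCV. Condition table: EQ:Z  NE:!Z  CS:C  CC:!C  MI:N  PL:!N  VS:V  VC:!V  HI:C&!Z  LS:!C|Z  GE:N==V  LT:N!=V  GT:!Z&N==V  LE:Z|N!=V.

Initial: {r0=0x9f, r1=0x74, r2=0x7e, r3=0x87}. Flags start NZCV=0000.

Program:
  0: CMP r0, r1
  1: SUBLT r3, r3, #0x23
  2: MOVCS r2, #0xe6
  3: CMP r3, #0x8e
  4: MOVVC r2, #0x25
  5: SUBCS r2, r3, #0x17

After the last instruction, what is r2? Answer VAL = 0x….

VAL = 0xe6

[0] flags=0011 → (cmp)
[1] flags=0011 LT?T → r3=0x64
[2] flags=0011 CS?T → r2=0xe6
[3] flags=1001 → (cmp)
[4] flags=1001 VC?F → skip
[5] flags=1001 CS?F → skip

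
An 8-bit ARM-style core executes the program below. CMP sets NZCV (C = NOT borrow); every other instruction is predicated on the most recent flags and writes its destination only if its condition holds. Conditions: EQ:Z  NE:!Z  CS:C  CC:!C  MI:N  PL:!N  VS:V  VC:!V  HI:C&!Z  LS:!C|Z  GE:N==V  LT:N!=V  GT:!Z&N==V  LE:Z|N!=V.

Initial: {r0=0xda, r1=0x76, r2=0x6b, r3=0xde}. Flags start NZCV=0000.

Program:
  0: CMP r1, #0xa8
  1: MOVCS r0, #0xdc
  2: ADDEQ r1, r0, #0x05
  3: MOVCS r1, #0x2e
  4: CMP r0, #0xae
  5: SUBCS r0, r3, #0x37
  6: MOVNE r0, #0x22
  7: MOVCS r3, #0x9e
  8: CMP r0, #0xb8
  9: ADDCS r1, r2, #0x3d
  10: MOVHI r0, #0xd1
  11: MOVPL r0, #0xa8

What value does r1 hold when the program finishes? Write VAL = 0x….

[0] flags=1001 → (cmp)
[1] flags=1001 CS?F → skip
[2] flags=1001 EQ?F → skip
[3] flags=1001 CS?F → skip
[4] flags=0010 → (cmp)
[5] flags=0010 CS?T → r0=0xa7
[6] flags=0010 NE?T → r0=0x22
[7] flags=0010 CS?T → r3=0x9e
[8] flags=0000 → (cmp)
[9] flags=0000 CS?F → skip
[10] flags=0000 HI?F → skip
[11] flags=0000 PL?T → r0=0xa8

VAL = 0x76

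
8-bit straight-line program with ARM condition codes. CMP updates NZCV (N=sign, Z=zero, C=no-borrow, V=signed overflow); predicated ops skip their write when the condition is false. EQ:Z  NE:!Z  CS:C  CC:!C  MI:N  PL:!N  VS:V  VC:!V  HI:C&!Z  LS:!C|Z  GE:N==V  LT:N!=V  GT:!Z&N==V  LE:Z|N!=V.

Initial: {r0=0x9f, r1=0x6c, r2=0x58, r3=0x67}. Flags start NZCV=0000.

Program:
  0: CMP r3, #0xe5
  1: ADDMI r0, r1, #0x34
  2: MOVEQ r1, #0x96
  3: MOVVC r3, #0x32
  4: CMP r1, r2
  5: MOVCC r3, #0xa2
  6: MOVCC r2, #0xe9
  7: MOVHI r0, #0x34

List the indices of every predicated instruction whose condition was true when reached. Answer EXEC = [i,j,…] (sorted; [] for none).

[0] flags=1001 → (cmp)
[1] flags=1001 MI?T → r0=0xa0
[2] flags=1001 EQ?F → skip
[3] flags=1001 VC?F → skip
[4] flags=0010 → (cmp)
[5] flags=0010 CC?F → skip
[6] flags=0010 CC?F → skip
[7] flags=0010 HI?T → r0=0x34

EXEC = [1,7]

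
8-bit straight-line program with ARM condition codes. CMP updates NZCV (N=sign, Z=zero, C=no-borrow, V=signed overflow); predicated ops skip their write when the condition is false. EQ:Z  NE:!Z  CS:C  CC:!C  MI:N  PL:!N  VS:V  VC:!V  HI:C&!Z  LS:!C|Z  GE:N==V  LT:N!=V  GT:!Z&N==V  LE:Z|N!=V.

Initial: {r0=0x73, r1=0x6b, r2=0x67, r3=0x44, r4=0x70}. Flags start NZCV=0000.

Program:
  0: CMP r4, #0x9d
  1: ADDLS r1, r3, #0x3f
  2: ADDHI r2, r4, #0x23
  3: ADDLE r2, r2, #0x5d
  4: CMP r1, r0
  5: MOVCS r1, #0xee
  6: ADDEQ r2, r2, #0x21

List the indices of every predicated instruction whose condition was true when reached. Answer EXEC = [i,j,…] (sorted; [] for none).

EXEC = [1,5]

[0] flags=1001 → (cmp)
[1] flags=1001 LS?T → r1=0x83
[2] flags=1001 HI?F → skip
[3] flags=1001 LE?F → skip
[4] flags=0011 → (cmp)
[5] flags=0011 CS?T → r1=0xee
[6] flags=0011 EQ?F → skip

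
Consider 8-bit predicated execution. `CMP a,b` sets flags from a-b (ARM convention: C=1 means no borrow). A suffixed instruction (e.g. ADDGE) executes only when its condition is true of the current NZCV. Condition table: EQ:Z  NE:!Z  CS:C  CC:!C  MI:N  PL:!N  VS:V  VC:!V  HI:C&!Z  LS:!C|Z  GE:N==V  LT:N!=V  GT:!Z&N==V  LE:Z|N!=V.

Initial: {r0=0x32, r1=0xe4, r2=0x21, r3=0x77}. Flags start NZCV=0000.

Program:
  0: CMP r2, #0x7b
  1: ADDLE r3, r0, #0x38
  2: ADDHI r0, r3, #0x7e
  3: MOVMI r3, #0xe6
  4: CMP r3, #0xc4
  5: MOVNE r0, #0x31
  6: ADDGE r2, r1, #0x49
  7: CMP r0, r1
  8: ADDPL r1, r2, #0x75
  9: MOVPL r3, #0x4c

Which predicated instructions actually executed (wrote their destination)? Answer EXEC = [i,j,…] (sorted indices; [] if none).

EXEC = [1,3,5,6,8,9]

[0] flags=1000 → (cmp)
[1] flags=1000 LE?T → r3=0x6a
[2] flags=1000 HI?F → skip
[3] flags=1000 MI?T → r3=0xe6
[4] flags=0010 → (cmp)
[5] flags=0010 NE?T → r0=0x31
[6] flags=0010 GE?T → r2=0x2d
[7] flags=0000 → (cmp)
[8] flags=0000 PL?T → r1=0xa2
[9] flags=0000 PL?T → r3=0x4c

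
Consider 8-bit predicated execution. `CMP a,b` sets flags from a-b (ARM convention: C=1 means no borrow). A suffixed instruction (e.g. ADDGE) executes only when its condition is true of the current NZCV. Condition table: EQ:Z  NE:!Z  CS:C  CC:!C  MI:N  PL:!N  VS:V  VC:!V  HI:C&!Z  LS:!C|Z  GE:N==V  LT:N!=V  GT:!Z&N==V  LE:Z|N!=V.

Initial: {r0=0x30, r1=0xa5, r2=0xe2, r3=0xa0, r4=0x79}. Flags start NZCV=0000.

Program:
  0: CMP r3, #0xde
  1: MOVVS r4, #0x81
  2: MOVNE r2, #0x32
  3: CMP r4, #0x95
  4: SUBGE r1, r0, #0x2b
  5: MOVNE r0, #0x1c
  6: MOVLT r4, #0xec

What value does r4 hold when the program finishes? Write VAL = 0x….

[0] flags=1000 → (cmp)
[1] flags=1000 VS?F → skip
[2] flags=1000 NE?T → r2=0x32
[3] flags=1001 → (cmp)
[4] flags=1001 GE?T → r1=0x05
[5] flags=1001 NE?T → r0=0x1c
[6] flags=1001 LT?F → skip

VAL = 0x79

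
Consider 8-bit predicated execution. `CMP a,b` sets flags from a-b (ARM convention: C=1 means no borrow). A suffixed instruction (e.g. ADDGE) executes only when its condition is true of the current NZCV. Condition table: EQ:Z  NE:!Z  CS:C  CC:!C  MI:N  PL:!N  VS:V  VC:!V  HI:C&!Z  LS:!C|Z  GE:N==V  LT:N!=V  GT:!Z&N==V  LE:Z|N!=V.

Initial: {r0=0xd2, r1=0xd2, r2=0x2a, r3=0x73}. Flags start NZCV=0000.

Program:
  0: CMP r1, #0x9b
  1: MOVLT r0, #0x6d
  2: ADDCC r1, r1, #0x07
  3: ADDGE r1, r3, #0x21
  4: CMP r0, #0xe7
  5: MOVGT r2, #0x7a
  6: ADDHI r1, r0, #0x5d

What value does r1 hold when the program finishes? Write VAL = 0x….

0: ✓ CMP  NZCV=0010
1: · MOVLT
2: · ADDCC
3: ✓ ADDGE  r1←0x94
4: ✓ CMP  NZCV=1000
5: · MOVGT
6: · ADDHI

VAL = 0x94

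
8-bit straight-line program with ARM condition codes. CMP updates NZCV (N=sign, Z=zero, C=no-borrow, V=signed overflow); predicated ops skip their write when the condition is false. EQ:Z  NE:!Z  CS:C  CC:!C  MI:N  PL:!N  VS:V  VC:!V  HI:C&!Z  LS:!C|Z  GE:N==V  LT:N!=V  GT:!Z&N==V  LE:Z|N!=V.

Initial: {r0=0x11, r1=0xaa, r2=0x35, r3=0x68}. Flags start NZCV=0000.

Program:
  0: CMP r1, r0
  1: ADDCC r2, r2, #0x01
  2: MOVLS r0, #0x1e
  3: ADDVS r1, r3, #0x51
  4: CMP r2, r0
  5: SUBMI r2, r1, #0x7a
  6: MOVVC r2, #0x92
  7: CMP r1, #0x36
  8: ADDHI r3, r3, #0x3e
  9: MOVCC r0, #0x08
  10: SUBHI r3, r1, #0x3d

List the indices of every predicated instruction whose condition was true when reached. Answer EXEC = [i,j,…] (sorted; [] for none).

EXEC = [6,8,10]

0: ✓ CMP  NZCV=1010
1: · ADDCC
2: · MOVLS
3: · ADDVS
4: ✓ CMP  NZCV=0010
5: · SUBMI
6: ✓ MOVVC  r2←0x92
7: ✓ CMP  NZCV=0011
8: ✓ ADDHI  r3←0xa6
9: · MOVCC
10: ✓ SUBHI  r3←0x6d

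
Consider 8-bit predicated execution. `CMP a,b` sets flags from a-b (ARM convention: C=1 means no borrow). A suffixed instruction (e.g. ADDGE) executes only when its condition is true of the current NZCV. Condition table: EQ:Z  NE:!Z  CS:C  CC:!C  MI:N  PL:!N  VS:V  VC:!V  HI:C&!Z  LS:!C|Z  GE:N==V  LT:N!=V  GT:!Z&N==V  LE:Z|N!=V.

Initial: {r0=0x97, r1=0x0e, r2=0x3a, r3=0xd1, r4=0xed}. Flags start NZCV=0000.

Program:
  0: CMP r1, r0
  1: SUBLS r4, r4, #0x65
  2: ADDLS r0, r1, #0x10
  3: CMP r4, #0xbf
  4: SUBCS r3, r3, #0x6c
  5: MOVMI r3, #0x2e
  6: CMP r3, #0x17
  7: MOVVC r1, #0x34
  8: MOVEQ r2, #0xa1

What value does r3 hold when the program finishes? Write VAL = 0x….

VAL = 0x2e

[0] flags=0000 → (cmp)
[1] flags=0000 LS?T → r4=0x88
[2] flags=0000 LS?T → r0=0x1e
[3] flags=1000 → (cmp)
[4] flags=1000 CS?F → skip
[5] flags=1000 MI?T → r3=0x2e
[6] flags=0010 → (cmp)
[7] flags=0010 VC?T → r1=0x34
[8] flags=0010 EQ?F → skip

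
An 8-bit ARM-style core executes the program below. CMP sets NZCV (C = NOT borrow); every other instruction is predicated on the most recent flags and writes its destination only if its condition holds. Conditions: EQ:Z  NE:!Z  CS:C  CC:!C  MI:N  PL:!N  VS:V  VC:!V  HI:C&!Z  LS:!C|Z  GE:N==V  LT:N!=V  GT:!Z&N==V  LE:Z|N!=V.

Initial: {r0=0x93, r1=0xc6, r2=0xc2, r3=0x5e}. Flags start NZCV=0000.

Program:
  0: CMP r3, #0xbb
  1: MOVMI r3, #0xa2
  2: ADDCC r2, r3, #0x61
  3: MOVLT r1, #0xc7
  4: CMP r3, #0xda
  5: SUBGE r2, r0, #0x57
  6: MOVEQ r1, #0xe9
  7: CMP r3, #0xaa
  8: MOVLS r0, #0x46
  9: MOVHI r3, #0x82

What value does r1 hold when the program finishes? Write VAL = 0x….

0: ✓ CMP  NZCV=1001
1: ✓ MOVMI  r3←0xa2
2: ✓ ADDCC  r2←0x03
3: · MOVLT
4: ✓ CMP  NZCV=1000
5: · SUBGE
6: · MOVEQ
7: ✓ CMP  NZCV=1000
8: ✓ MOVLS  r0←0x46
9: · MOVHI

VAL = 0xc6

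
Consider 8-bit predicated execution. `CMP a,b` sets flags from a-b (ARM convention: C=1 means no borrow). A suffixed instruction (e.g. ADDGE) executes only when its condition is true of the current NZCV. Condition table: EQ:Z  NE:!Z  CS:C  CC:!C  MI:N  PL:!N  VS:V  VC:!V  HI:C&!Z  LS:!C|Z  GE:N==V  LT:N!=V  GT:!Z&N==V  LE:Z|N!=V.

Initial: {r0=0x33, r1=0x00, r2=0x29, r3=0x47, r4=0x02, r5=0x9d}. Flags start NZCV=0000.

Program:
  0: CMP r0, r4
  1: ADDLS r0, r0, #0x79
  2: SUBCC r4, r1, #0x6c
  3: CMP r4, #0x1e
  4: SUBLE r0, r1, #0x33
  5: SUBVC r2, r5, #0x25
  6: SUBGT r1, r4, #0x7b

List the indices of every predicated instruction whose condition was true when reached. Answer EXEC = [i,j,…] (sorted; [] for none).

EXEC = [4,5]

0: ✓ CMP  NZCV=0010
1: · ADDLS
2: · SUBCC
3: ✓ CMP  NZCV=1000
4: ✓ SUBLE  r0←0xcd
5: ✓ SUBVC  r2←0x78
6: · SUBGT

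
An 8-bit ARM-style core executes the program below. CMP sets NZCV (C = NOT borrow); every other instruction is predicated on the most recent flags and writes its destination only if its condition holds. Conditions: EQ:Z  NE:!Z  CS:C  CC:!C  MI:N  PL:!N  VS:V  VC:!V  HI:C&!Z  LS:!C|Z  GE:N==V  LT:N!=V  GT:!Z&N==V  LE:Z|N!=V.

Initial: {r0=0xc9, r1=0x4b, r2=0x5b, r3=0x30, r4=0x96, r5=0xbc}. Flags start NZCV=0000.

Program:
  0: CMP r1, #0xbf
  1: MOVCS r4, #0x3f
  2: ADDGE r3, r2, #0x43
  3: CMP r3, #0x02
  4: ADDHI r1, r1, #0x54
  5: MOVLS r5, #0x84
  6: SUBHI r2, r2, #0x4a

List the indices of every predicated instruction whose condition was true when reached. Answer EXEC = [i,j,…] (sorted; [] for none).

EXEC = [2,4,6]

0: ✓ CMP  NZCV=1001
1: · MOVCS
2: ✓ ADDGE  r3←0x9e
3: ✓ CMP  NZCV=1010
4: ✓ ADDHI  r1←0x9f
5: · MOVLS
6: ✓ SUBHI  r2←0x11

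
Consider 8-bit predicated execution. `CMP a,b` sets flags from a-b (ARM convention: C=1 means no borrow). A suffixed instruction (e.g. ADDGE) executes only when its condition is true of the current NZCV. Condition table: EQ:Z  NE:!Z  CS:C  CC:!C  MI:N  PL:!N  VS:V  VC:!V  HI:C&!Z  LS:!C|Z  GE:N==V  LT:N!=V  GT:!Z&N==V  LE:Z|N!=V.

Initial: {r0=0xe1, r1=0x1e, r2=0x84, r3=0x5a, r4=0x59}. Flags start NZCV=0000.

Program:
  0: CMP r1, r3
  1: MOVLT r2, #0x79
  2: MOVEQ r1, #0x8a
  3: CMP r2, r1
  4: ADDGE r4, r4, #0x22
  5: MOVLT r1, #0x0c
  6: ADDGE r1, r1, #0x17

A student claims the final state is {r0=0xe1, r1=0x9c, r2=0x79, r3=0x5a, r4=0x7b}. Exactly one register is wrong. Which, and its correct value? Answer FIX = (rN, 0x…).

0: ✓ CMP  NZCV=1000
1: ✓ MOVLT  r2←0x79
2: · MOVEQ
3: ✓ CMP  NZCV=0010
4: ✓ ADDGE  r4←0x7b
5: · MOVLT
6: ✓ ADDGE  r1←0x35

FIX = (r1, 0x35)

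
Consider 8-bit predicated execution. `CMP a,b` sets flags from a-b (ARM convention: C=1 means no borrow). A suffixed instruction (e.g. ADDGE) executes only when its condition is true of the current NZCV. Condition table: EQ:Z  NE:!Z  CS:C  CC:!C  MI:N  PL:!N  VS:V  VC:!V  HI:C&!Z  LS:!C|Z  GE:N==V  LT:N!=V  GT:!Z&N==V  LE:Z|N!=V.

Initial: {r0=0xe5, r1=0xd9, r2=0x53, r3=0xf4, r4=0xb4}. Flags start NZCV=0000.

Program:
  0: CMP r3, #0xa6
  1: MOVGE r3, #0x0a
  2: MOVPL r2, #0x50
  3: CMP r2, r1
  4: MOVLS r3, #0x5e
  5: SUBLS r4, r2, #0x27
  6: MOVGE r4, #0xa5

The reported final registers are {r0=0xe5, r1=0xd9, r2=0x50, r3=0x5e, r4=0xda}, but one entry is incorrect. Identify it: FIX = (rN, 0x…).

FIX = (r4, 0xa5)

0: ✓ CMP  NZCV=0010
1: ✓ MOVGE  r3←0x0a
2: ✓ MOVPL  r2←0x50
3: ✓ CMP  NZCV=0000
4: ✓ MOVLS  r3←0x5e
5: ✓ SUBLS  r4←0x29
6: ✓ MOVGE  r4←0xa5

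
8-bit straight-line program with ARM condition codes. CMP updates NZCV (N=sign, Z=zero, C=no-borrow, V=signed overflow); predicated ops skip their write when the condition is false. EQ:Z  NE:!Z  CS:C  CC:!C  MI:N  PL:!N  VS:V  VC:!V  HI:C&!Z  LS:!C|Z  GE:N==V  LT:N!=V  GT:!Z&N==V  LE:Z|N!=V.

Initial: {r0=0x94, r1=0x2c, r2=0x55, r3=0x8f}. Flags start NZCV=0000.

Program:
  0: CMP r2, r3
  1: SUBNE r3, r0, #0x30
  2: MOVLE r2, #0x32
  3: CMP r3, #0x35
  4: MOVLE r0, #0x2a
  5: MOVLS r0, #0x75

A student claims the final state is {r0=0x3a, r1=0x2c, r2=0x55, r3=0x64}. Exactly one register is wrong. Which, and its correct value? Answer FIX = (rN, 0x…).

FIX = (r0, 0x94)

[0] flags=1001 → (cmp)
[1] flags=1001 NE?T → r3=0x64
[2] flags=1001 LE?F → skip
[3] flags=0010 → (cmp)
[4] flags=0010 LE?F → skip
[5] flags=0010 LS?F → skip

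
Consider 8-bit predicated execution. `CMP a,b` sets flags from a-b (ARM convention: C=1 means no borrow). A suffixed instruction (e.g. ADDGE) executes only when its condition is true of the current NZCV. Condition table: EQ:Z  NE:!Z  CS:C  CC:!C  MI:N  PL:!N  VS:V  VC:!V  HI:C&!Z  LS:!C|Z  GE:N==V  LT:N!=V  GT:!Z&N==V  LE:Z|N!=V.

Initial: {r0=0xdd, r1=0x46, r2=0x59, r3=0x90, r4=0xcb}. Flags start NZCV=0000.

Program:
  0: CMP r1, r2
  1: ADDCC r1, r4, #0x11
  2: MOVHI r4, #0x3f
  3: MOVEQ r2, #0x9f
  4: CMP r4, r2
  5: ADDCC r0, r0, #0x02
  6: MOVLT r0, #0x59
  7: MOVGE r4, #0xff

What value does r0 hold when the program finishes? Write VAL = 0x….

VAL = 0x59

0: ✓ CMP  NZCV=1000
1: ✓ ADDCC  r1←0xdc
2: · MOVHI
3: · MOVEQ
4: ✓ CMP  NZCV=0011
5: · ADDCC
6: ✓ MOVLT  r0←0x59
7: · MOVGE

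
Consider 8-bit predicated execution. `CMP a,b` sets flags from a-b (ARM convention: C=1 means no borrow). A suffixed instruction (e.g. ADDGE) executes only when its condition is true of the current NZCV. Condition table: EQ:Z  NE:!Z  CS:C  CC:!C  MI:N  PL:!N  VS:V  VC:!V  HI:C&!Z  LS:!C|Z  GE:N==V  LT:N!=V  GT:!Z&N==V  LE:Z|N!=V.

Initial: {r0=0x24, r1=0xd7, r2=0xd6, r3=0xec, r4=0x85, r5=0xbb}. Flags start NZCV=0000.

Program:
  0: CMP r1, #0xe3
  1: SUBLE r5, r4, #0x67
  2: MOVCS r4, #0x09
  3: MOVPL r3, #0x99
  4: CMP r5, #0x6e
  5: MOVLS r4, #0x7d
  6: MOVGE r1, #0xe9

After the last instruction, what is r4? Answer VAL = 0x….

VAL = 0x7d

0: ✓ CMP  NZCV=1000
1: ✓ SUBLE  r5←0x1e
2: · MOVCS
3: · MOVPL
4: ✓ CMP  NZCV=1000
5: ✓ MOVLS  r4←0x7d
6: · MOVGE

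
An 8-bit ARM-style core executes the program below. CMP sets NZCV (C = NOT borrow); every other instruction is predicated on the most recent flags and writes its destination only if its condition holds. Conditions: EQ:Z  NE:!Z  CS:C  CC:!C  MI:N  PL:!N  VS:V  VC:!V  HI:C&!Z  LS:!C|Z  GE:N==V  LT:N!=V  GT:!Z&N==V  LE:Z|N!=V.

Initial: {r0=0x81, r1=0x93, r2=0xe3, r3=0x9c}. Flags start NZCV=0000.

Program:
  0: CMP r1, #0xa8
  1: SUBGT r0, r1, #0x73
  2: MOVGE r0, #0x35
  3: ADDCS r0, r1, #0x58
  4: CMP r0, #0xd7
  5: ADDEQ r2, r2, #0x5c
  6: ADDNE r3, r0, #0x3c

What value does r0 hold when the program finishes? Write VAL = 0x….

VAL = 0x81

0: ✓ CMP  NZCV=1000
1: · SUBGT
2: · MOVGE
3: · ADDCS
4: ✓ CMP  NZCV=1000
5: · ADDEQ
6: ✓ ADDNE  r3←0xbd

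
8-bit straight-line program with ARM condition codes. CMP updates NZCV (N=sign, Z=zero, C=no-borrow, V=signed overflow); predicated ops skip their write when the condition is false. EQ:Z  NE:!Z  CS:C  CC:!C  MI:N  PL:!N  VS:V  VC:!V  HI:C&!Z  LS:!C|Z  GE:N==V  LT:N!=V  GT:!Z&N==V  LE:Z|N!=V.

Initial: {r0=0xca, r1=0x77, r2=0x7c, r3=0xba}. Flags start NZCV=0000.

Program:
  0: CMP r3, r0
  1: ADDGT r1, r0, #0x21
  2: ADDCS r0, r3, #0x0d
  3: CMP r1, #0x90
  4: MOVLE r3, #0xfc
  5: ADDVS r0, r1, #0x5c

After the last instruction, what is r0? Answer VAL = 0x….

VAL = 0xd3

[0] flags=1000 → (cmp)
[1] flags=1000 GT?F → skip
[2] flags=1000 CS?F → skip
[3] flags=1001 → (cmp)
[4] flags=1001 LE?F → skip
[5] flags=1001 VS?T → r0=0xd3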